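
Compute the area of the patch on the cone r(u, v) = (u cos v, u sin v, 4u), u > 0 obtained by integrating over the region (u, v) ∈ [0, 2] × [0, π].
Area = 2*sqrt(17)*pi

Area = ∫∫ √(EG − F²) du dv with √(EG − F²) = sqrt(17)*Abs(u). Integrating over [0, 2] × [0, π] gives 2*sqrt(17)*pi.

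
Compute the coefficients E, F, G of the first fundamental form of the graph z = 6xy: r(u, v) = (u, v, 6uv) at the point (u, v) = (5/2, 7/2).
E = 442;  F = 315;  G = 226

Partials: r_u = (1, 0, 6*v), r_v = (0, 1, 6*u). As functions of (u, v):
  E = r_u · r_u = 36*v^2 + 1,
  F = r_u · r_v = 36*u*v,
  G = r_v · r_v = 36*u^2 + 1.
Evaluating at (u, v) = (5/2, 7/2): E = 442, F = 315, G = 226.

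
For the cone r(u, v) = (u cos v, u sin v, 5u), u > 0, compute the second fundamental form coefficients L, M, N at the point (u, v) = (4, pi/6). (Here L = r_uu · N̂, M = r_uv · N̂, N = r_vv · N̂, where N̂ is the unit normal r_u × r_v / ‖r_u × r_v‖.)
L = 0;  M = 0;  N = 10*sqrt(26)/13

Compute the unit normal N̂(u, v) = (-5*sqrt(26)*u*cos(v)/(26*Abs(u)), -5*sqrt(26)*u*sin(v)/(26*Abs(u)), sqrt(26)*u/(26*Abs(u))), and the second partials r_uu, r_uv, r_vv. Take dot products:
  L(u, v) = r_uu · N̂ = 0,
  M(u, v) = r_uv · N̂ = 0,
  N(u, v) = r_vv · N̂ = 5*sqrt(26)*u^2/(26*Abs(u)).
Evaluating at (u, v) = (4, pi/6):
  L = 0, M = 0, N = 10*sqrt(26)/13.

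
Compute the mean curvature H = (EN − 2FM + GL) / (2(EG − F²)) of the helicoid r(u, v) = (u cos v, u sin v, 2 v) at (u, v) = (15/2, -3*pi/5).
H = 0

With E = 1, F = 0, G = u^2 + 4, L = 0, M = -2/sqrt(u^2 + 4), N = 0, assemble
  H = (EN − 2FM + GL) / (2(EG − F²)) = 0.
At (u, v) = (15/2, -3*pi/5): H = 0.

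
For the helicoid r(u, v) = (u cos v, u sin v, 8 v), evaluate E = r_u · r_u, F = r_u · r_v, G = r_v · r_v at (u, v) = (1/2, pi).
E = 1;  F = 0;  G = 257/4

Partials: r_u = (cos(v), sin(v), 0), r_v = (-u*sin(v), u*cos(v), 8). As functions of (u, v):
  E = r_u · r_u = 1,
  F = r_u · r_v = 0,
  G = r_v · r_v = u^2 + 64.
Evaluating at (u, v) = (1/2, pi): E = 1, F = 0, G = 257/4.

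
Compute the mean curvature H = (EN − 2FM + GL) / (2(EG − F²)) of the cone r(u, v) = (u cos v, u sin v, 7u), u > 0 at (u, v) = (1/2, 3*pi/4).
H = 7*sqrt(2)/10

With E = 50, F = 0, G = u^2, L = 0, M = 0, N = 7*sqrt(2)*u^2/(10*Abs(u)), assemble
  H = (EN − 2FM + GL) / (2(EG − F²)) = 7*sqrt(2)/(20*Abs(u)).
At (u, v) = (1/2, 3*pi/4): H = 7*sqrt(2)/10.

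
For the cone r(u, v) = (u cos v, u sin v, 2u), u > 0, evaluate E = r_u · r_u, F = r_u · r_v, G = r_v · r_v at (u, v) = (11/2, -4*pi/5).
E = 5;  F = 0;  G = 121/4

Partials: r_u = (cos(v), sin(v), 2), r_v = (-u*sin(v), u*cos(v), 0). As functions of (u, v):
  E = r_u · r_u = 5,
  F = r_u · r_v = 0,
  G = r_v · r_v = u^2.
Evaluating at (u, v) = (11/2, -4*pi/5): E = 5, F = 0, G = 121/4.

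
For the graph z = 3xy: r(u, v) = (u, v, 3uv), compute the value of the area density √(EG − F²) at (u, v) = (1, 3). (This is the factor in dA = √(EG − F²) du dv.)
√(EG − F²)|_{(1, 3)} = sqrt(91)

E = 9*v^2 + 1, F = 9*u*v, G = 9*u^2 + 1, so EG − F² = 9*u^2 + 9*v^2 + 1. Taking the positive square root: √(EG − F²) = sqrt(9*u^2 + 9*v^2 + 1). At (u, v) = (1, 3): sqrt(91).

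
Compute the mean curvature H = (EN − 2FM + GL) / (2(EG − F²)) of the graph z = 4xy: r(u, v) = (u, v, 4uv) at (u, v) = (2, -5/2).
H = 64*sqrt(165)/5445

With E = 16*v^2 + 1, F = 16*u*v, G = 16*u^2 + 1, L = 0, M = 4/sqrt(16*u^2 + 16*v^2 + 1), N = 0, assemble
  H = (EN − 2FM + GL) / (2(EG − F²)) = -64*u*v/(16*u^2 + 16*v^2 + 1)^(3/2).
At (u, v) = (2, -5/2): H = 64*sqrt(165)/5445.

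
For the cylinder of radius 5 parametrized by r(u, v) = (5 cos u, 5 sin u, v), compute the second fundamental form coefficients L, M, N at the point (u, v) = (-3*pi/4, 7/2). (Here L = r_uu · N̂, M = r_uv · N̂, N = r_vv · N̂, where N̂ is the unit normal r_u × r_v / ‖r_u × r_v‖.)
L = -5;  M = 0;  N = 0

Compute the unit normal N̂(u, v) = (cos(u), sin(u), 0), and the second partials r_uu, r_uv, r_vv. Take dot products:
  L(u, v) = r_uu · N̂ = -5,
  M(u, v) = r_uv · N̂ = 0,
  N(u, v) = r_vv · N̂ = 0.
Evaluating at (u, v) = (-3*pi/4, 7/2):
  L = -5, M = 0, N = 0.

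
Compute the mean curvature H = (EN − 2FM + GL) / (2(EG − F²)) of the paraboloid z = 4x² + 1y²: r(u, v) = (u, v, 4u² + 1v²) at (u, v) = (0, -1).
H = 21*sqrt(5)/25

With E = 64*u^2 + 1, F = 16*u*v, G = 4*v^2 + 1, L = 8/sqrt(64*u^2 + 4*v^2 + 1), M = 0, N = 2/sqrt(64*u^2 + 4*v^2 + 1), assemble
  H = (EN − 2FM + GL) / (2(EG − F²)) = (64*u^2 + 16*v^2 + 5)/(64*u^2 + 4*v^2 + 1)^(3/2).
At (u, v) = (0, -1): H = 21*sqrt(5)/25.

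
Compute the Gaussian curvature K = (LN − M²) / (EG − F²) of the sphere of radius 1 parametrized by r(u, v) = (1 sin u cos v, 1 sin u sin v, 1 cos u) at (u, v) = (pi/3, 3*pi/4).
K = 1

Coefficients of the first fundamental form: E = 1, F = 0, G = sin(u)^2.
Coefficients of the second fundamental form: L = -sin(u)/Abs(sin(u)), M = 0, N = -sin(u)^3/Abs(sin(u)).
Assemble K = (LN − M²)/(EG − F²) = 1. At (u, v) = (pi/3, 3*pi/4): K = 1.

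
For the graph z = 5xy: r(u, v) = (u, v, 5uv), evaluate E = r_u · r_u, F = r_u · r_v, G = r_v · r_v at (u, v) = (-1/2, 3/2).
E = 229/4;  F = -75/4;  G = 29/4

Partials: r_u = (1, 0, 5*v), r_v = (0, 1, 5*u). As functions of (u, v):
  E = r_u · r_u = 25*v^2 + 1,
  F = r_u · r_v = 25*u*v,
  G = r_v · r_v = 25*u^2 + 1.
Evaluating at (u, v) = (-1/2, 3/2): E = 229/4, F = -75/4, G = 29/4.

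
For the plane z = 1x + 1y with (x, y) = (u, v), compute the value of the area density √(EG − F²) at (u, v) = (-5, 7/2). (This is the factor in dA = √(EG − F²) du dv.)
√(EG − F²)|_{(-5, 7/2)} = sqrt(3)

E = 2, F = 1, G = 2, so EG − F² = 3. Taking the positive square root: √(EG − F²) = sqrt(3). At (u, v) = (-5, 7/2): sqrt(3).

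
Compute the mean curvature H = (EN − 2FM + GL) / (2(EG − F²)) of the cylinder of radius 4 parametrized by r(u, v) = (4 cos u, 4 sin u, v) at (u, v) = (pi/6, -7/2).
H = -1/8

With E = 16, F = 0, G = 1, L = -4, M = 0, N = 0, assemble
  H = (EN − 2FM + GL) / (2(EG − F²)) = -1/8.
At (u, v) = (pi/6, -7/2): H = -1/8.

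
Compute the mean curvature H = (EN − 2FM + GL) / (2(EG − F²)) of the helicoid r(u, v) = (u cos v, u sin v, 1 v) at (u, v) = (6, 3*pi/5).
H = 0

With E = 1, F = 0, G = u^2 + 1, L = 0, M = -1/sqrt(u^2 + 1), N = 0, assemble
  H = (EN − 2FM + GL) / (2(EG − F²)) = 0.
At (u, v) = (6, 3*pi/5): H = 0.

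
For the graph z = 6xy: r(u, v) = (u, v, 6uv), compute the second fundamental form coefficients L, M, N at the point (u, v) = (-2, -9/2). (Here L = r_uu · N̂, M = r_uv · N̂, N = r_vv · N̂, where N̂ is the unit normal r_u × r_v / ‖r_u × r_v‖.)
L = 0;  M = 3*sqrt(874)/437;  N = 0

Compute the unit normal N̂(u, v) = (-6*v/sqrt(36*u^2 + 36*v^2 + 1), -6*u/sqrt(36*u^2 + 36*v^2 + 1), 1/sqrt(36*u^2 + 36*v^2 + 1)), and the second partials r_uu, r_uv, r_vv. Take dot products:
  L(u, v) = r_uu · N̂ = 0,
  M(u, v) = r_uv · N̂ = 6/sqrt(36*u^2 + 36*v^2 + 1),
  N(u, v) = r_vv · N̂ = 0.
Evaluating at (u, v) = (-2, -9/2):
  L = 0, M = 3*sqrt(874)/437, N = 0.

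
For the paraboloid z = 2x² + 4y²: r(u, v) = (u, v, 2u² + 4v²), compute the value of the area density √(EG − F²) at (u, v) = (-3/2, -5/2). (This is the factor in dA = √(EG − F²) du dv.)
√(EG − F²)|_{(-3/2, -5/2)} = sqrt(437)

E = 16*u^2 + 1, F = 32*u*v, G = 64*v^2 + 1, so EG − F² = 16*u^2 + 64*v^2 + 1. Taking the positive square root: √(EG − F²) = sqrt(16*u^2 + 64*v^2 + 1). At (u, v) = (-3/2, -5/2): sqrt(437).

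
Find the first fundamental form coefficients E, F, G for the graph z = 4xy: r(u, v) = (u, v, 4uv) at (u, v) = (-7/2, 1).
E = 17;  F = -56;  G = 197

Partials: r_u = (1, 0, 4*v), r_v = (0, 1, 4*u). As functions of (u, v):
  E = r_u · r_u = 16*v^2 + 1,
  F = r_u · r_v = 16*u*v,
  G = r_v · r_v = 16*u^2 + 1.
Evaluating at (u, v) = (-7/2, 1): E = 17, F = -56, G = 197.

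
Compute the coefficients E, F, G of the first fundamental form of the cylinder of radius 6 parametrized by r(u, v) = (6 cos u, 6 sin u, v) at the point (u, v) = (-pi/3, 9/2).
E = 36;  F = 0;  G = 1

Partials: r_u = (-6*sin(u), 6*cos(u), 0), r_v = (0, 0, 1). As functions of (u, v):
  E = r_u · r_u = 36,
  F = r_u · r_v = 0,
  G = r_v · r_v = 1.
Evaluating at (u, v) = (-pi/3, 9/2): E = 36, F = 0, G = 1.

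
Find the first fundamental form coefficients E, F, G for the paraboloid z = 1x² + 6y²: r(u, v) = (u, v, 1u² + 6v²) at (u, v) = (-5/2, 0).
E = 26;  F = 0;  G = 1

Partials: r_u = (1, 0, 2*u), r_v = (0, 1, 12*v). As functions of (u, v):
  E = r_u · r_u = 4*u^2 + 1,
  F = r_u · r_v = 24*u*v,
  G = r_v · r_v = 144*v^2 + 1.
Evaluating at (u, v) = (-5/2, 0): E = 26, F = 0, G = 1.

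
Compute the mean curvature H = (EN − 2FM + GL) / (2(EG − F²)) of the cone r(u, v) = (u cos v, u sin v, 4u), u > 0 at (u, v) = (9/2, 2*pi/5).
H = 4*sqrt(17)/153

With E = 17, F = 0, G = u^2, L = 0, M = 0, N = 4*sqrt(17)*u^2/(17*Abs(u)), assemble
  H = (EN − 2FM + GL) / (2(EG − F²)) = 2*sqrt(17)/(17*Abs(u)).
At (u, v) = (9/2, 2*pi/5): H = 4*sqrt(17)/153.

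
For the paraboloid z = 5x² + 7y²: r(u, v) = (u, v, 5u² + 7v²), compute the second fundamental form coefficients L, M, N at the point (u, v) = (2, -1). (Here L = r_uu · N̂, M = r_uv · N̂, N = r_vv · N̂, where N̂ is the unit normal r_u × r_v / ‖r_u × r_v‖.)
L = 10*sqrt(597)/597;  M = 0;  N = 14*sqrt(597)/597

Compute the unit normal N̂(u, v) = (-10*u/sqrt(100*u^2 + 196*v^2 + 1), -14*v/sqrt(100*u^2 + 196*v^2 + 1), 1/sqrt(100*u^2 + 196*v^2 + 1)), and the second partials r_uu, r_uv, r_vv. Take dot products:
  L(u, v) = r_uu · N̂ = 10/sqrt(100*u^2 + 196*v^2 + 1),
  M(u, v) = r_uv · N̂ = 0,
  N(u, v) = r_vv · N̂ = 14/sqrt(100*u^2 + 196*v^2 + 1).
Evaluating at (u, v) = (2, -1):
  L = 10*sqrt(597)/597, M = 0, N = 14*sqrt(597)/597.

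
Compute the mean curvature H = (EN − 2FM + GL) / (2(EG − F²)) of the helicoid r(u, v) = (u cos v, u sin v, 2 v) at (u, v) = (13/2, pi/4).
H = 0

With E = 1, F = 0, G = u^2 + 4, L = 0, M = -2/sqrt(u^2 + 4), N = 0, assemble
  H = (EN − 2FM + GL) / (2(EG − F²)) = 0.
At (u, v) = (13/2, pi/4): H = 0.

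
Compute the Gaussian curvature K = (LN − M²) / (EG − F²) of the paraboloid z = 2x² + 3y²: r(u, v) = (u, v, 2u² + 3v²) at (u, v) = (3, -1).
K = 24/32761

Coefficients of the first fundamental form: E = 16*u^2 + 1, F = 24*u*v, G = 36*v^2 + 1.
Coefficients of the second fundamental form: L = 4/sqrt(16*u^2 + 36*v^2 + 1), M = 0, N = 6/sqrt(16*u^2 + 36*v^2 + 1).
Assemble K = (LN − M²)/(EG − F²) = 24/(256*u^4 + 1152*u^2*v^2 + 32*u^2 + 1296*v^4 + 72*v^2 + 1). At (u, v) = (3, -1): K = 24/32761.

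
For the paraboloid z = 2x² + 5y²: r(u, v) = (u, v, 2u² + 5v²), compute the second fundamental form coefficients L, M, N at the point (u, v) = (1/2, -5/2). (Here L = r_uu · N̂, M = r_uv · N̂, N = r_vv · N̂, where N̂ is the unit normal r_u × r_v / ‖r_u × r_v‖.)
L = 2*sqrt(70)/105;  M = 0;  N = sqrt(70)/21

Compute the unit normal N̂(u, v) = (-4*u/sqrt(16*u^2 + 100*v^2 + 1), -10*v/sqrt(16*u^2 + 100*v^2 + 1), 1/sqrt(16*u^2 + 100*v^2 + 1)), and the second partials r_uu, r_uv, r_vv. Take dot products:
  L(u, v) = r_uu · N̂ = 4/sqrt(16*u^2 + 100*v^2 + 1),
  M(u, v) = r_uv · N̂ = 0,
  N(u, v) = r_vv · N̂ = 10/sqrt(16*u^2 + 100*v^2 + 1).
Evaluating at (u, v) = (1/2, -5/2):
  L = 2*sqrt(70)/105, M = 0, N = sqrt(70)/21.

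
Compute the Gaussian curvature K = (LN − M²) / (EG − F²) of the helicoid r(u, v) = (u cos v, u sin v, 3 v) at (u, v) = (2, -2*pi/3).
K = -9/169

Coefficients of the first fundamental form: E = 1, F = 0, G = u^2 + 9.
Coefficients of the second fundamental form: L = 0, M = -3/sqrt(u^2 + 9), N = 0.
Assemble K = (LN − M²)/(EG − F²) = -9/(u^2 + 9)^2. At (u, v) = (2, -2*pi/3): K = -9/169.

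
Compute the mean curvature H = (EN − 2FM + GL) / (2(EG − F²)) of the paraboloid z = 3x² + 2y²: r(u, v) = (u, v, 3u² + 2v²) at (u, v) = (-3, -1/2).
H = 95*sqrt(329)/15463

With E = 36*u^2 + 1, F = 24*u*v, G = 16*v^2 + 1, L = 6/sqrt(36*u^2 + 16*v^2 + 1), M = 0, N = 4/sqrt(36*u^2 + 16*v^2 + 1), assemble
  H = (EN − 2FM + GL) / (2(EG − F²)) = (72*u^2 + 48*v^2 + 5)/(36*u^2 + 16*v^2 + 1)^(3/2).
At (u, v) = (-3, -1/2): H = 95*sqrt(329)/15463.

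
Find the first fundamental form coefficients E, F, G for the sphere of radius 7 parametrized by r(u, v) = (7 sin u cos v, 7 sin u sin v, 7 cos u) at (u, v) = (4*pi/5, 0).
E = 49;  F = 0;  G = 245/8 - 49*sqrt(5)/8

Partials: r_u = (7*cos(u)*cos(v), 7*sin(v)*cos(u), -7*sin(u)), r_v = (-7*sin(u)*sin(v), 7*sin(u)*cos(v), 0). As functions of (u, v):
  E = r_u · r_u = 49,
  F = r_u · r_v = 0,
  G = r_v · r_v = 49*sin(u)^2.
Evaluating at (u, v) = (4*pi/5, 0): E = 49, F = 0, G = 245/8 - 49*sqrt(5)/8.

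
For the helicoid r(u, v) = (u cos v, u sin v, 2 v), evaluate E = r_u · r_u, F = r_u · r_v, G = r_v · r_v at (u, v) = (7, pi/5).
E = 1;  F = 0;  G = 53

Partials: r_u = (cos(v), sin(v), 0), r_v = (-u*sin(v), u*cos(v), 2). As functions of (u, v):
  E = r_u · r_u = 1,
  F = r_u · r_v = 0,
  G = r_v · r_v = u^2 + 4.
Evaluating at (u, v) = (7, pi/5): E = 1, F = 0, G = 53.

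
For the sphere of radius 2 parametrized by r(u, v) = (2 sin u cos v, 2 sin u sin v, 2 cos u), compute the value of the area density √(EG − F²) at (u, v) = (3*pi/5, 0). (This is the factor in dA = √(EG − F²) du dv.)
√(EG − F²)|_{(3*pi/5, 0)} = sqrt(2*sqrt(5) + 10)

E = 4, F = 0, G = 4*sin(u)^2, so EG − F² = 16*sin(u)^2. Taking the positive square root: √(EG − F²) = 4*Abs(sin(u)). At (u, v) = (3*pi/5, 0): sqrt(2*sqrt(5) + 10).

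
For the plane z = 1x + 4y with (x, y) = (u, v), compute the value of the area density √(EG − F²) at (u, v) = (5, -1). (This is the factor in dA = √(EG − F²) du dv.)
√(EG − F²)|_{(5, -1)} = 3*sqrt(2)

E = 2, F = 4, G = 17, so EG − F² = 18. Taking the positive square root: √(EG − F²) = 3*sqrt(2). At (u, v) = (5, -1): 3*sqrt(2).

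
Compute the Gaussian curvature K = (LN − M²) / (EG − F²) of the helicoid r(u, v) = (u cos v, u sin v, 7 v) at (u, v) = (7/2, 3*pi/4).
K = -16/1225

Coefficients of the first fundamental form: E = 1, F = 0, G = u^2 + 49.
Coefficients of the second fundamental form: L = 0, M = -7/sqrt(u^2 + 49), N = 0.
Assemble K = (LN − M²)/(EG − F²) = -49/(u^2 + 49)^2. At (u, v) = (7/2, 3*pi/4): K = -16/1225.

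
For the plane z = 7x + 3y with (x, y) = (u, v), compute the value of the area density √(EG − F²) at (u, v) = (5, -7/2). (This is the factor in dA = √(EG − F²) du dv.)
√(EG − F²)|_{(5, -7/2)} = sqrt(59)

E = 50, F = 21, G = 10, so EG − F² = 59. Taking the positive square root: √(EG − F²) = sqrt(59). At (u, v) = (5, -7/2): sqrt(59).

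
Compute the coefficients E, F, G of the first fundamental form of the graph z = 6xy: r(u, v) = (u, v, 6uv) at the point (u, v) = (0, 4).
E = 577;  F = 0;  G = 1

Partials: r_u = (1, 0, 6*v), r_v = (0, 1, 6*u). As functions of (u, v):
  E = r_u · r_u = 36*v^2 + 1,
  F = r_u · r_v = 36*u*v,
  G = r_v · r_v = 36*u^2 + 1.
Evaluating at (u, v) = (0, 4): E = 577, F = 0, G = 1.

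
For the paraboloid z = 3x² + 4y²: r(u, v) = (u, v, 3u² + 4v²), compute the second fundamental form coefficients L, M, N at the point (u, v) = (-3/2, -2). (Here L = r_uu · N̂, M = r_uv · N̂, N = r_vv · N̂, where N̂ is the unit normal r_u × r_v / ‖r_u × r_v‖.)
L = 3*sqrt(2)/13;  M = 0;  N = 4*sqrt(2)/13

Compute the unit normal N̂(u, v) = (-6*u/sqrt(36*u^2 + 64*v^2 + 1), -8*v/sqrt(36*u^2 + 64*v^2 + 1), 1/sqrt(36*u^2 + 64*v^2 + 1)), and the second partials r_uu, r_uv, r_vv. Take dot products:
  L(u, v) = r_uu · N̂ = 6/sqrt(36*u^2 + 64*v^2 + 1),
  M(u, v) = r_uv · N̂ = 0,
  N(u, v) = r_vv · N̂ = 8/sqrt(36*u^2 + 64*v^2 + 1).
Evaluating at (u, v) = (-3/2, -2):
  L = 3*sqrt(2)/13, M = 0, N = 4*sqrt(2)/13.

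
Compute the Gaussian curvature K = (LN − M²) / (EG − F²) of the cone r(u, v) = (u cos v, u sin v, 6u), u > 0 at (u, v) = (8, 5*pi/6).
K = 0

Coefficients of the first fundamental form: E = 37, F = 0, G = u^2.
Coefficients of the second fundamental form: L = 0, M = 0, N = 6*sqrt(37)*u^2/(37*Abs(u)).
Assemble K = (LN − M²)/(EG − F²) = 0. At (u, v) = (8, 5*pi/6): K = 0.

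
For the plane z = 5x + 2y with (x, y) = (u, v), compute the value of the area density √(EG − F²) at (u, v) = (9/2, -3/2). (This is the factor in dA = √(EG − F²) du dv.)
√(EG − F²)|_{(9/2, -3/2)} = sqrt(30)

E = 26, F = 10, G = 5, so EG − F² = 30. Taking the positive square root: √(EG − F²) = sqrt(30). At (u, v) = (9/2, -3/2): sqrt(30).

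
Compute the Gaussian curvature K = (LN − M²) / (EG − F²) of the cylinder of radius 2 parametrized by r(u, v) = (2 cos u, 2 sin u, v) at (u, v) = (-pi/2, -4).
K = 0

Coefficients of the first fundamental form: E = 4, F = 0, G = 1.
Coefficients of the second fundamental form: L = -2, M = 0, N = 0.
Assemble K = (LN − M²)/(EG − F²) = 0. At (u, v) = (-pi/2, -4): K = 0.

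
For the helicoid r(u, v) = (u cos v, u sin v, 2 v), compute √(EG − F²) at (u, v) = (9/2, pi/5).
√(EG − F²)|_{(9/2, pi/5)} = sqrt(97)/2

E = 1, F = 0, G = u^2 + 4; EG − F² = u^2 + 4; √(EG − F²) = sqrt(u^2 + 4). At the given point: sqrt(97)/2.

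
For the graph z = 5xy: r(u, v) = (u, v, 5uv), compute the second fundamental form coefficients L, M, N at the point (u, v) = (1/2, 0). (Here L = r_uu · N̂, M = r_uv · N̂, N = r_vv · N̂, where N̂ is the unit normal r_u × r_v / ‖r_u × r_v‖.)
L = 0;  M = 10*sqrt(29)/29;  N = 0

Compute the unit normal N̂(u, v) = (-5*v/sqrt(25*u^2 + 25*v^2 + 1), -5*u/sqrt(25*u^2 + 25*v^2 + 1), 1/sqrt(25*u^2 + 25*v^2 + 1)), and the second partials r_uu, r_uv, r_vv. Take dot products:
  L(u, v) = r_uu · N̂ = 0,
  M(u, v) = r_uv · N̂ = 5/sqrt(25*u^2 + 25*v^2 + 1),
  N(u, v) = r_vv · N̂ = 0.
Evaluating at (u, v) = (1/2, 0):
  L = 0, M = 10*sqrt(29)/29, N = 0.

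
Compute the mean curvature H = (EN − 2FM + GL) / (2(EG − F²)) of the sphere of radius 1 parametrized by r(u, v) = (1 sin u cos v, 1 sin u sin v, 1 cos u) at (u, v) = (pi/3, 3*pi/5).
H = -1

With E = 1, F = 0, G = sin(u)^2, L = -sin(u)/Abs(sin(u)), M = 0, N = -sin(u)^3/Abs(sin(u)), assemble
  H = (EN − 2FM + GL) / (2(EG − F²)) = -sin(u)/Abs(sin(u)).
At (u, v) = (pi/3, 3*pi/5): H = -1.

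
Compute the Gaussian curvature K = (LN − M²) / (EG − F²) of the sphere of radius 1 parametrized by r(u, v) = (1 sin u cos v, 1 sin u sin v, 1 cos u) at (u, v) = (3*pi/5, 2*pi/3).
K = 1

Coefficients of the first fundamental form: E = 1, F = 0, G = sin(u)^2.
Coefficients of the second fundamental form: L = -sin(u)/Abs(sin(u)), M = 0, N = -sin(u)^3/Abs(sin(u)).
Assemble K = (LN − M²)/(EG − F²) = 1. At (u, v) = (3*pi/5, 2*pi/3): K = 1.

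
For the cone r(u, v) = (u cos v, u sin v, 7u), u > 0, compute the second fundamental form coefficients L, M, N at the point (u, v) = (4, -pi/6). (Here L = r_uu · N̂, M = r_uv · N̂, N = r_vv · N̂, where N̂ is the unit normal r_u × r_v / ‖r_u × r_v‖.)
L = 0;  M = 0;  N = 14*sqrt(2)/5

Compute the unit normal N̂(u, v) = (-7*sqrt(2)*u*cos(v)/(10*Abs(u)), -7*sqrt(2)*u*sin(v)/(10*Abs(u)), sqrt(2)*u/(10*Abs(u))), and the second partials r_uu, r_uv, r_vv. Take dot products:
  L(u, v) = r_uu · N̂ = 0,
  M(u, v) = r_uv · N̂ = 0,
  N(u, v) = r_vv · N̂ = 7*sqrt(2)*u^2/(10*Abs(u)).
Evaluating at (u, v) = (4, -pi/6):
  L = 0, M = 0, N = 14*sqrt(2)/5.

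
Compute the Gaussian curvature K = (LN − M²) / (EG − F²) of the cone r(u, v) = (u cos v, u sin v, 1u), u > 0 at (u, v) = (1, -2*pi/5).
K = 0

Coefficients of the first fundamental form: E = 2, F = 0, G = u^2.
Coefficients of the second fundamental form: L = 0, M = 0, N = sqrt(2)*u^2/(2*Abs(u)).
Assemble K = (LN − M²)/(EG − F²) = 0. At (u, v) = (1, -2*pi/5): K = 0.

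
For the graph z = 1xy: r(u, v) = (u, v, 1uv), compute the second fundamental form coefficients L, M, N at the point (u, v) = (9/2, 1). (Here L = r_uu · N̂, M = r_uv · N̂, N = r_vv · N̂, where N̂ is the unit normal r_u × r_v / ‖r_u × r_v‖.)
L = 0;  M = 2*sqrt(89)/89;  N = 0

Compute the unit normal N̂(u, v) = (-v/sqrt(u^2 + v^2 + 1), -u/sqrt(u^2 + v^2 + 1), 1/sqrt(u^2 + v^2 + 1)), and the second partials r_uu, r_uv, r_vv. Take dot products:
  L(u, v) = r_uu · N̂ = 0,
  M(u, v) = r_uv · N̂ = 1/sqrt(u^2 + v^2 + 1),
  N(u, v) = r_vv · N̂ = 0.
Evaluating at (u, v) = (9/2, 1):
  L = 0, M = 2*sqrt(89)/89, N = 0.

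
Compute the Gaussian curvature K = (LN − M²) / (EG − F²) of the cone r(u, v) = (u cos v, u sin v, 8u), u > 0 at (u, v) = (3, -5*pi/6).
K = 0

Coefficients of the first fundamental form: E = 65, F = 0, G = u^2.
Coefficients of the second fundamental form: L = 0, M = 0, N = 8*sqrt(65)*u^2/(65*Abs(u)).
Assemble K = (LN − M²)/(EG − F²) = 0. At (u, v) = (3, -5*pi/6): K = 0.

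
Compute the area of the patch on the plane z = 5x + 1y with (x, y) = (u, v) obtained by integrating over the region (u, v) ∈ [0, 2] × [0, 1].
Area = 6*sqrt(3)

Area = ∫∫ √(EG − F²) du dv with √(EG − F²) = 3*sqrt(3). Integrating over [0, 2] × [0, 1] gives 6*sqrt(3).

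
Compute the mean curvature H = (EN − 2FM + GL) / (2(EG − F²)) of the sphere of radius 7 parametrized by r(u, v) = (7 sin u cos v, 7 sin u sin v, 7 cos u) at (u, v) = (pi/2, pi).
H = -1/7

With E = 49, F = 0, G = 49*sin(u)^2, L = -7*sin(u)/Abs(sin(u)), M = 0, N = -7*sin(u)^3/Abs(sin(u)), assemble
  H = (EN − 2FM + GL) / (2(EG − F²)) = -sin(u)/(7*Abs(sin(u))).
At (u, v) = (pi/2, pi): H = -1/7.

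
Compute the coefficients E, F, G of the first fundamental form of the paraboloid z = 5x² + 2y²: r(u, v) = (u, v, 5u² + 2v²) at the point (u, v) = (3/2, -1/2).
E = 226;  F = -30;  G = 5

Partials: r_u = (1, 0, 10*u), r_v = (0, 1, 4*v). As functions of (u, v):
  E = r_u · r_u = 100*u^2 + 1,
  F = r_u · r_v = 40*u*v,
  G = r_v · r_v = 16*v^2 + 1.
Evaluating at (u, v) = (3/2, -1/2): E = 226, F = -30, G = 5.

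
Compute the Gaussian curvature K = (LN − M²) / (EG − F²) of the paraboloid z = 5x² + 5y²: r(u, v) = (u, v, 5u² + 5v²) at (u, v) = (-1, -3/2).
K = 25/26569

Coefficients of the first fundamental form: E = 100*u^2 + 1, F = 100*u*v, G = 100*v^2 + 1.
Coefficients of the second fundamental form: L = 10/sqrt(100*u^2 + 100*v^2 + 1), M = 0, N = 10/sqrt(100*u^2 + 100*v^2 + 1).
Assemble K = (LN − M²)/(EG − F²) = 100/(10000*u^4 + 20000*u^2*v^2 + 200*u^2 + 10000*v^4 + 200*v^2 + 1). At (u, v) = (-1, -3/2): K = 25/26569.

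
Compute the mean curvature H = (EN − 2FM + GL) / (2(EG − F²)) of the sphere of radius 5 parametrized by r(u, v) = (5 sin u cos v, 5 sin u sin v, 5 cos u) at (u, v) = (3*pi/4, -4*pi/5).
H = -1/5

With E = 25, F = 0, G = 25*sin(u)^2, L = -5*sin(u)/Abs(sin(u)), M = 0, N = -5*sin(u)^3/Abs(sin(u)), assemble
  H = (EN − 2FM + GL) / (2(EG − F²)) = -sin(u)/(5*Abs(sin(u))).
At (u, v) = (3*pi/4, -4*pi/5): H = -1/5.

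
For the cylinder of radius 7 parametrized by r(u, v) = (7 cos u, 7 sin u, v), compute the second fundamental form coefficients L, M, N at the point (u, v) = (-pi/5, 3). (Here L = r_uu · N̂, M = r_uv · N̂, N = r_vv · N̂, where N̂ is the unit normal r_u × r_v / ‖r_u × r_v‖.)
L = -7;  M = 0;  N = 0

Compute the unit normal N̂(u, v) = (cos(u), sin(u), 0), and the second partials r_uu, r_uv, r_vv. Take dot products:
  L(u, v) = r_uu · N̂ = -7,
  M(u, v) = r_uv · N̂ = 0,
  N(u, v) = r_vv · N̂ = 0.
Evaluating at (u, v) = (-pi/5, 3):
  L = -7, M = 0, N = 0.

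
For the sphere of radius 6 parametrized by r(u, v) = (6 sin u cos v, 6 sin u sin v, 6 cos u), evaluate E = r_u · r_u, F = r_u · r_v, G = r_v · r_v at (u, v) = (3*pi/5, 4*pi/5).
E = 36;  F = 0;  G = 9*sqrt(5)/2 + 45/2

Partials: r_u = (6*cos(u)*cos(v), 6*sin(v)*cos(u), -6*sin(u)), r_v = (-6*sin(u)*sin(v), 6*sin(u)*cos(v), 0). As functions of (u, v):
  E = r_u · r_u = 36,
  F = r_u · r_v = 0,
  G = r_v · r_v = 36*sin(u)^2.
Evaluating at (u, v) = (3*pi/5, 4*pi/5): E = 36, F = 0, G = 9*sqrt(5)/2 + 45/2.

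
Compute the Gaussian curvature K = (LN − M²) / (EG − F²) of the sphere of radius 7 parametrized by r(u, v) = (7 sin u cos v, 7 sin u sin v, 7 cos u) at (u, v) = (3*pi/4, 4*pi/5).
K = 1/49

Coefficients of the first fundamental form: E = 49, F = 0, G = 49*sin(u)^2.
Coefficients of the second fundamental form: L = -7*sin(u)/Abs(sin(u)), M = 0, N = -7*sin(u)^3/Abs(sin(u)).
Assemble K = (LN − M²)/(EG − F²) = 1/49. At (u, v) = (3*pi/4, 4*pi/5): K = 1/49.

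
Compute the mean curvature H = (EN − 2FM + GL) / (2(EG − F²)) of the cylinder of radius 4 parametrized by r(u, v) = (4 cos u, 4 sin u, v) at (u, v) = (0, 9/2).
H = -1/8

With E = 16, F = 0, G = 1, L = -4, M = 0, N = 0, assemble
  H = (EN − 2FM + GL) / (2(EG − F²)) = -1/8.
At (u, v) = (0, 9/2): H = -1/8.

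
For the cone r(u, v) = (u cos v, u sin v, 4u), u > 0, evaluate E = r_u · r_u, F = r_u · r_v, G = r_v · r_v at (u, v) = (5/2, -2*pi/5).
E = 17;  F = 0;  G = 25/4

Partials: r_u = (cos(v), sin(v), 4), r_v = (-u*sin(v), u*cos(v), 0). As functions of (u, v):
  E = r_u · r_u = 17,
  F = r_u · r_v = 0,
  G = r_v · r_v = u^2.
Evaluating at (u, v) = (5/2, -2*pi/5): E = 17, F = 0, G = 25/4.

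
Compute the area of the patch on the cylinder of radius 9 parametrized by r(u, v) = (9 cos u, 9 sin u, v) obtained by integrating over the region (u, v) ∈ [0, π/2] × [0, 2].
Area = 9*pi

Area = ∫∫ √(EG − F²) du dv with √(EG − F²) = 9. Integrating over [0, π/2] × [0, 2] gives 9*pi.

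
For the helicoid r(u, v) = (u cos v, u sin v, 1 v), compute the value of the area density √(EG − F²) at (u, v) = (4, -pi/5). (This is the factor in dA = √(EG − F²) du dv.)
√(EG − F²)|_{(4, -pi/5)} = sqrt(17)

E = 1, F = 0, G = u^2 + 1, so EG − F² = u^2 + 1. Taking the positive square root: √(EG − F²) = sqrt(u^2 + 1). At (u, v) = (4, -pi/5): sqrt(17).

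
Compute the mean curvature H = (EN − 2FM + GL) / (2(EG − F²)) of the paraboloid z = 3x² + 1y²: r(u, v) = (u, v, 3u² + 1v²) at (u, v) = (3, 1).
H = 340*sqrt(329)/108241

With E = 36*u^2 + 1, F = 12*u*v, G = 4*v^2 + 1, L = 6/sqrt(36*u^2 + 4*v^2 + 1), M = 0, N = 2/sqrt(36*u^2 + 4*v^2 + 1), assemble
  H = (EN − 2FM + GL) / (2(EG − F²)) = 4*(9*u^2 + 3*v^2 + 1)/(36*u^2 + 4*v^2 + 1)^(3/2).
At (u, v) = (3, 1): H = 340*sqrt(329)/108241.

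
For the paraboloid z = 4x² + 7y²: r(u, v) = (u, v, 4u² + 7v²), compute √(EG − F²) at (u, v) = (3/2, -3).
√(EG − F²)|_{(3/2, -3)} = sqrt(1909)

E = 64*u^2 + 1, F = 112*u*v, G = 196*v^2 + 1; EG − F² = 64*u^2 + 196*v^2 + 1; √(EG − F²) = sqrt(64*u^2 + 196*v^2 + 1). At the given point: sqrt(1909).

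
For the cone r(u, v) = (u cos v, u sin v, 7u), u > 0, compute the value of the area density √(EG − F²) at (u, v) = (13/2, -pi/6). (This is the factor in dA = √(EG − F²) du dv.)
√(EG − F²)|_{(13/2, -pi/6)} = 65*sqrt(2)/2

E = 50, F = 0, G = u^2, so EG − F² = 50*u^2. Taking the positive square root: √(EG − F²) = 5*sqrt(2)*Abs(u). At (u, v) = (13/2, -pi/6): 65*sqrt(2)/2.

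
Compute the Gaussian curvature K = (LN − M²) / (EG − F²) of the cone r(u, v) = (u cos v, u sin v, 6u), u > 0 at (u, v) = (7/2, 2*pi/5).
K = 0

Coefficients of the first fundamental form: E = 37, F = 0, G = u^2.
Coefficients of the second fundamental form: L = 0, M = 0, N = 6*sqrt(37)*u^2/(37*Abs(u)).
Assemble K = (LN − M²)/(EG − F²) = 0. At (u, v) = (7/2, 2*pi/5): K = 0.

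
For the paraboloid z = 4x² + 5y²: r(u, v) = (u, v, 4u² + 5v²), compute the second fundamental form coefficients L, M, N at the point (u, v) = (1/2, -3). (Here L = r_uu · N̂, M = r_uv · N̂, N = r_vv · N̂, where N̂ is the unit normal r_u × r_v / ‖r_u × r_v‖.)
L = 8*sqrt(917)/917;  M = 0;  N = 10*sqrt(917)/917

Compute the unit normal N̂(u, v) = (-8*u/sqrt(64*u^2 + 100*v^2 + 1), -10*v/sqrt(64*u^2 + 100*v^2 + 1), 1/sqrt(64*u^2 + 100*v^2 + 1)), and the second partials r_uu, r_uv, r_vv. Take dot products:
  L(u, v) = r_uu · N̂ = 8/sqrt(64*u^2 + 100*v^2 + 1),
  M(u, v) = r_uv · N̂ = 0,
  N(u, v) = r_vv · N̂ = 10/sqrt(64*u^2 + 100*v^2 + 1).
Evaluating at (u, v) = (1/2, -3):
  L = 8*sqrt(917)/917, M = 0, N = 10*sqrt(917)/917.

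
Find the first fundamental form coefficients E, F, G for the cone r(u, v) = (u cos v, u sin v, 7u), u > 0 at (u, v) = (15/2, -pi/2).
E = 50;  F = 0;  G = 225/4

Partials: r_u = (cos(v), sin(v), 7), r_v = (-u*sin(v), u*cos(v), 0). As functions of (u, v):
  E = r_u · r_u = 50,
  F = r_u · r_v = 0,
  G = r_v · r_v = u^2.
Evaluating at (u, v) = (15/2, -pi/2): E = 50, F = 0, G = 225/4.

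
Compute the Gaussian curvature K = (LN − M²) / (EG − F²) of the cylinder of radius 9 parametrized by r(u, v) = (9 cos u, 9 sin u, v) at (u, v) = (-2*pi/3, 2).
K = 0

Coefficients of the first fundamental form: E = 81, F = 0, G = 1.
Coefficients of the second fundamental form: L = -9, M = 0, N = 0.
Assemble K = (LN − M²)/(EG − F²) = 0. At (u, v) = (-2*pi/3, 2): K = 0.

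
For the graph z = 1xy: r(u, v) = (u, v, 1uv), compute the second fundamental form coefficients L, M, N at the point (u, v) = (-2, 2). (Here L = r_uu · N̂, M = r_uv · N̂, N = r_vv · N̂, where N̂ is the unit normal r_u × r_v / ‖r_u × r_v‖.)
L = 0;  M = 1/3;  N = 0

Compute the unit normal N̂(u, v) = (-v/sqrt(u^2 + v^2 + 1), -u/sqrt(u^2 + v^2 + 1), 1/sqrt(u^2 + v^2 + 1)), and the second partials r_uu, r_uv, r_vv. Take dot products:
  L(u, v) = r_uu · N̂ = 0,
  M(u, v) = r_uv · N̂ = 1/sqrt(u^2 + v^2 + 1),
  N(u, v) = r_vv · N̂ = 0.
Evaluating at (u, v) = (-2, 2):
  L = 0, M = 1/3, N = 0.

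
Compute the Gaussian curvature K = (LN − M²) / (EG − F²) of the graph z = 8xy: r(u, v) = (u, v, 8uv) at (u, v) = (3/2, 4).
K = -64/1366561

Coefficients of the first fundamental form: E = 64*v^2 + 1, F = 64*u*v, G = 64*u^2 + 1.
Coefficients of the second fundamental form: L = 0, M = 8/sqrt(64*u^2 + 64*v^2 + 1), N = 0.
Assemble K = (LN − M²)/(EG − F²) = -64/(4096*u^4 + 8192*u^2*v^2 + 128*u^2 + 4096*v^4 + 128*v^2 + 1). At (u, v) = (3/2, 4): K = -64/1366561.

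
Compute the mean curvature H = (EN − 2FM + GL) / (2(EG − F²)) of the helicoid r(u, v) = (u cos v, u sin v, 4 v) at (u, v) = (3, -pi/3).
H = 0

With E = 1, F = 0, G = u^2 + 16, L = 0, M = -4/sqrt(u^2 + 16), N = 0, assemble
  H = (EN − 2FM + GL) / (2(EG − F²)) = 0.
At (u, v) = (3, -pi/3): H = 0.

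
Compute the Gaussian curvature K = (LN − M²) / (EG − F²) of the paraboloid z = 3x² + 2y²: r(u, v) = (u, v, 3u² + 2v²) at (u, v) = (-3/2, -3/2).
K = 6/3481

Coefficients of the first fundamental form: E = 36*u^2 + 1, F = 24*u*v, G = 16*v^2 + 1.
Coefficients of the second fundamental form: L = 6/sqrt(36*u^2 + 16*v^2 + 1), M = 0, N = 4/sqrt(36*u^2 + 16*v^2 + 1).
Assemble K = (LN − M²)/(EG − F²) = 24/(1296*u^4 + 1152*u^2*v^2 + 72*u^2 + 256*v^4 + 32*v^2 + 1). At (u, v) = (-3/2, -3/2): K = 6/3481.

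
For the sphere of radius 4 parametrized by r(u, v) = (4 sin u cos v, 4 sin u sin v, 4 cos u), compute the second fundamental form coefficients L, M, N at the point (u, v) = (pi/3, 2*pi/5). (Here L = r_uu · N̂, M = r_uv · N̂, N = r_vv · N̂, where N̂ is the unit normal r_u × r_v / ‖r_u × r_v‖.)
L = -4;  M = 0;  N = -3

Compute the unit normal N̂(u, v) = (sin(u)^2*cos(v)/Abs(sin(u)), sin(u)^2*sin(v)/Abs(sin(u)), sin(2*u)/(2*Abs(sin(u)))), and the second partials r_uu, r_uv, r_vv. Take dot products:
  L(u, v) = r_uu · N̂ = -4*sin(u)/Abs(sin(u)),
  M(u, v) = r_uv · N̂ = 0,
  N(u, v) = r_vv · N̂ = -4*sin(u)^3/Abs(sin(u)).
Evaluating at (u, v) = (pi/3, 2*pi/5):
  L = -4, M = 0, N = -3.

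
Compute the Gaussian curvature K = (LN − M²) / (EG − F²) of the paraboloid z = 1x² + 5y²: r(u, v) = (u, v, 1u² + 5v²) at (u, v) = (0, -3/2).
K = 5/12769

Coefficients of the first fundamental form: E = 4*u^2 + 1, F = 20*u*v, G = 100*v^2 + 1.
Coefficients of the second fundamental form: L = 2/sqrt(4*u^2 + 100*v^2 + 1), M = 0, N = 10/sqrt(4*u^2 + 100*v^2 + 1).
Assemble K = (LN − M²)/(EG − F²) = 20/(16*u^4 + 800*u^2*v^2 + 8*u^2 + 10000*v^4 + 200*v^2 + 1). At (u, v) = (0, -3/2): K = 5/12769.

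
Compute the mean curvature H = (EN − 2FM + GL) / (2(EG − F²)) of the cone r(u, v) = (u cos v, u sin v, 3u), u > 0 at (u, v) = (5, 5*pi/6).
H = 3*sqrt(10)/100

With E = 10, F = 0, G = u^2, L = 0, M = 0, N = 3*sqrt(10)*u^2/(10*Abs(u)), assemble
  H = (EN − 2FM + GL) / (2(EG − F²)) = 3*sqrt(10)/(20*Abs(u)).
At (u, v) = (5, 5*pi/6): H = 3*sqrt(10)/100.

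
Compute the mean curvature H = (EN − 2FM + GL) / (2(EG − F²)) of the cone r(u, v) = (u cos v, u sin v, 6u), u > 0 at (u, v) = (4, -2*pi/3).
H = 3*sqrt(37)/148

With E = 37, F = 0, G = u^2, L = 0, M = 0, N = 6*sqrt(37)*u^2/(37*Abs(u)), assemble
  H = (EN − 2FM + GL) / (2(EG − F²)) = 3*sqrt(37)/(37*Abs(u)).
At (u, v) = (4, -2*pi/3): H = 3*sqrt(37)/148.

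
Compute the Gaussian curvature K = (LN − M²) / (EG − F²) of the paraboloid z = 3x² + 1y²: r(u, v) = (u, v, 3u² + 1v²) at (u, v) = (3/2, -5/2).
K = 12/11449

Coefficients of the first fundamental form: E = 36*u^2 + 1, F = 12*u*v, G = 4*v^2 + 1.
Coefficients of the second fundamental form: L = 6/sqrt(36*u^2 + 4*v^2 + 1), M = 0, N = 2/sqrt(36*u^2 + 4*v^2 + 1).
Assemble K = (LN − M²)/(EG − F²) = 12/(1296*u^4 + 288*u^2*v^2 + 72*u^2 + 16*v^4 + 8*v^2 + 1). At (u, v) = (3/2, -5/2): K = 12/11449.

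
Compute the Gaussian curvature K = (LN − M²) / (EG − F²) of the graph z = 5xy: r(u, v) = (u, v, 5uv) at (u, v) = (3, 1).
K = -25/63001

Coefficients of the first fundamental form: E = 25*v^2 + 1, F = 25*u*v, G = 25*u^2 + 1.
Coefficients of the second fundamental form: L = 0, M = 5/sqrt(25*u^2 + 25*v^2 + 1), N = 0.
Assemble K = (LN − M²)/(EG − F²) = -25/(625*u^4 + 1250*u^2*v^2 + 50*u^2 + 625*v^4 + 50*v^2 + 1). At (u, v) = (3, 1): K = -25/63001.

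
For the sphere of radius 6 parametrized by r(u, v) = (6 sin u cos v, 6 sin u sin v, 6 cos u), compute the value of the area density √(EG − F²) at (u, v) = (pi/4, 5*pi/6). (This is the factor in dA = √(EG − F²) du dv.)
√(EG − F²)|_{(pi/4, 5*pi/6)} = 18*sqrt(2)

E = 36, F = 0, G = 36*sin(u)^2, so EG − F² = 1296*sin(u)^2. Taking the positive square root: √(EG − F²) = 36*Abs(sin(u)). At (u, v) = (pi/4, 5*pi/6): 18*sqrt(2).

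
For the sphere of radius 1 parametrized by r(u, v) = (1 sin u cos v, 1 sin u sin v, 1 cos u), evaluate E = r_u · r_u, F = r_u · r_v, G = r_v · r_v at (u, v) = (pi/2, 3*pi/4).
E = 1;  F = 0;  G = 1

Partials: r_u = (cos(u)*cos(v), sin(v)*cos(u), -sin(u)), r_v = (-sin(u)*sin(v), sin(u)*cos(v), 0). As functions of (u, v):
  E = r_u · r_u = 1,
  F = r_u · r_v = 0,
  G = r_v · r_v = sin(u)^2.
Evaluating at (u, v) = (pi/2, 3*pi/4): E = 1, F = 0, G = 1.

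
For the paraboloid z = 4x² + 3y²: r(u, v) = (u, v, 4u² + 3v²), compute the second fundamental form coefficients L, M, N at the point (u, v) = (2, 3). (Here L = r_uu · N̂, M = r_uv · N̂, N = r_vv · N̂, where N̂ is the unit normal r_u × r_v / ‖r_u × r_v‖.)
L = 8*sqrt(581)/581;  M = 0;  N = 6*sqrt(581)/581

Compute the unit normal N̂(u, v) = (-8*u/sqrt(64*u^2 + 36*v^2 + 1), -6*v/sqrt(64*u^2 + 36*v^2 + 1), 1/sqrt(64*u^2 + 36*v^2 + 1)), and the second partials r_uu, r_uv, r_vv. Take dot products:
  L(u, v) = r_uu · N̂ = 8/sqrt(64*u^2 + 36*v^2 + 1),
  M(u, v) = r_uv · N̂ = 0,
  N(u, v) = r_vv · N̂ = 6/sqrt(64*u^2 + 36*v^2 + 1).
Evaluating at (u, v) = (2, 3):
  L = 8*sqrt(581)/581, M = 0, N = 6*sqrt(581)/581.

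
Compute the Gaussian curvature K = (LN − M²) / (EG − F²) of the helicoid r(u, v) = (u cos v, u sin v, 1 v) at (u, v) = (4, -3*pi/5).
K = -1/289

Coefficients of the first fundamental form: E = 1, F = 0, G = u^2 + 1.
Coefficients of the second fundamental form: L = 0, M = -1/sqrt(u^2 + 1), N = 0.
Assemble K = (LN − M²)/(EG − F²) = -1/(u^2 + 1)^2. At (u, v) = (4, -3*pi/5): K = -1/289.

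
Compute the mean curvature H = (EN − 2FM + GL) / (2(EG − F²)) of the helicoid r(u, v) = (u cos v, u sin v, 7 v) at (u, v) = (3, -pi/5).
H = 0

With E = 1, F = 0, G = u^2 + 49, L = 0, M = -7/sqrt(u^2 + 49), N = 0, assemble
  H = (EN − 2FM + GL) / (2(EG − F²)) = 0.
At (u, v) = (3, -pi/5): H = 0.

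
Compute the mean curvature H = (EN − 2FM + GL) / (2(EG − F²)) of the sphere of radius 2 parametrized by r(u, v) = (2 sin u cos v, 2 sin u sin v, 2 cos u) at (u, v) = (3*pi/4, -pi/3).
H = -1/2

With E = 4, F = 0, G = 4*sin(u)^2, L = -2*sin(u)/Abs(sin(u)), M = 0, N = -2*sin(u)^3/Abs(sin(u)), assemble
  H = (EN − 2FM + GL) / (2(EG − F²)) = -sin(u)/(2*Abs(sin(u))).
At (u, v) = (3*pi/4, -pi/3): H = -1/2.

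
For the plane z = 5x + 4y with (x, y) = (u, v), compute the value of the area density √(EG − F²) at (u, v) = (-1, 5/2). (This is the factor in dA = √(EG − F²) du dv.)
√(EG − F²)|_{(-1, 5/2)} = sqrt(42)

E = 26, F = 20, G = 17, so EG − F² = 42. Taking the positive square root: √(EG − F²) = sqrt(42). At (u, v) = (-1, 5/2): sqrt(42).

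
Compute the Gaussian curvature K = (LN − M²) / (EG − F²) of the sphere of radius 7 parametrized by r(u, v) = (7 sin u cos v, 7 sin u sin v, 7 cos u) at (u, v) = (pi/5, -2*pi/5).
K = 1/49

Coefficients of the first fundamental form: E = 49, F = 0, G = 49*sin(u)^2.
Coefficients of the second fundamental form: L = -7*sin(u)/Abs(sin(u)), M = 0, N = -7*sin(u)^3/Abs(sin(u)).
Assemble K = (LN − M²)/(EG − F²) = 1/49. At (u, v) = (pi/5, -2*pi/5): K = 1/49.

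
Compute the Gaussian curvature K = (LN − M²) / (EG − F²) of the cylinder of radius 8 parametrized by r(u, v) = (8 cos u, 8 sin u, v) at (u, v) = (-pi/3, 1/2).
K = 0

Coefficients of the first fundamental form: E = 64, F = 0, G = 1.
Coefficients of the second fundamental form: L = -8, M = 0, N = 0.
Assemble K = (LN − M²)/(EG − F²) = 0. At (u, v) = (-pi/3, 1/2): K = 0.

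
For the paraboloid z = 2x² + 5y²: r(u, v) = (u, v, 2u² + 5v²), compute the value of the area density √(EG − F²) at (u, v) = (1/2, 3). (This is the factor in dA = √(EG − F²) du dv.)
√(EG − F²)|_{(1/2, 3)} = sqrt(905)

E = 16*u^2 + 1, F = 40*u*v, G = 100*v^2 + 1, so EG − F² = 16*u^2 + 100*v^2 + 1. Taking the positive square root: √(EG − F²) = sqrt(16*u^2 + 100*v^2 + 1). At (u, v) = (1/2, 3): sqrt(905).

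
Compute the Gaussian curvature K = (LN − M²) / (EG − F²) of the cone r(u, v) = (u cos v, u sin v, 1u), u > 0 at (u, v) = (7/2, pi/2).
K = 0

Coefficients of the first fundamental form: E = 2, F = 0, G = u^2.
Coefficients of the second fundamental form: L = 0, M = 0, N = sqrt(2)*u^2/(2*Abs(u)).
Assemble K = (LN − M²)/(EG − F²) = 0. At (u, v) = (7/2, pi/2): K = 0.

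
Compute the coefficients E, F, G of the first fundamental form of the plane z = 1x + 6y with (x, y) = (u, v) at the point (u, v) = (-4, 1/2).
E = 2;  F = 6;  G = 37

Partials: r_u = (1, 0, 1), r_v = (0, 1, 6). As functions of (u, v):
  E = r_u · r_u = 2,
  F = r_u · r_v = 6,
  G = r_v · r_v = 37.
Evaluating at (u, v) = (-4, 1/2): E = 2, F = 6, G = 37.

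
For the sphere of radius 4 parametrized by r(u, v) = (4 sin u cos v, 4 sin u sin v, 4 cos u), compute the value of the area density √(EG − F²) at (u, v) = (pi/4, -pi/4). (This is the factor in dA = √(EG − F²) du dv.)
√(EG − F²)|_{(pi/4, -pi/4)} = 8*sqrt(2)

E = 16, F = 0, G = 16*sin(u)^2, so EG − F² = 256*sin(u)^2. Taking the positive square root: √(EG − F²) = 16*Abs(sin(u)). At (u, v) = (pi/4, -pi/4): 8*sqrt(2).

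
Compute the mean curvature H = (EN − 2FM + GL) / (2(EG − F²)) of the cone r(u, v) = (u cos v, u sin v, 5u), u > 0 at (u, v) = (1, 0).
H = 5*sqrt(26)/52

With E = 26, F = 0, G = u^2, L = 0, M = 0, N = 5*sqrt(26)*u^2/(26*Abs(u)), assemble
  H = (EN − 2FM + GL) / (2(EG − F²)) = 5*sqrt(26)/(52*Abs(u)).
At (u, v) = (1, 0): H = 5*sqrt(26)/52.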